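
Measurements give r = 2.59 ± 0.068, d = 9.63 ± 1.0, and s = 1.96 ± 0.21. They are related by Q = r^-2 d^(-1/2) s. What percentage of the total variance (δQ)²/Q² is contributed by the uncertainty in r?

(δQ/Q)² = (-2·δr/r)² + (−½·δd/d)² + (1·δs/s)²
  r term: (-2×0.0263)² = 0.00276
  d term: (-0.5×0.104)² = 0.00270
  s term: (1×0.107)² = 0.0115
Total = 0.0169. Share from r = 0.00276/0.0169 = 0.163.

16.3%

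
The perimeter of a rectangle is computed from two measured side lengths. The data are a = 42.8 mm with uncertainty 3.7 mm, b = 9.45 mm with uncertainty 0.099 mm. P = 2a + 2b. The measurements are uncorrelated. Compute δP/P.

P is a linear combination, so absolute uncertainties add in quadrature:
  (2·δa)² = 54.8;  (2·δb)² = 0.0392
δP = √(54.8) = 7.40 mm
P = 104 mm, so δP/P = 7.40/104 = 0.0708.

0.0708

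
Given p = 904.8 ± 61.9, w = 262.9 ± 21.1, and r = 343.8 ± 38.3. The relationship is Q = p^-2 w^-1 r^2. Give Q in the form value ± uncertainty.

0.0005492 ± 0.000150

For a monomial Q ∝ p^-2, w^-1, r^2, fractional errors add in quadrature:
  (-2·δp/p)² = (-2×0.0684)² = 0.0187;  (-1·δw/w)² = (-1×0.0803)² = 0.00644;  (2·δr/r)² = (2×0.111)² = 0.0496
δQ/Q = √(0.0748) = 0.274
Q = 0.0005492, so δQ = 0.274 × 0.0005492 = 0.000150.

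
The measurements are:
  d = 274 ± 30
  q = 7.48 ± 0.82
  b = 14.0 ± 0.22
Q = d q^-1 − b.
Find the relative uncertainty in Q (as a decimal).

Let p = d·q^-1 = 36.6. δp/p = √((1·δd/d)² + (-1·δq/q)²) = √(0.0120 + 0.0120) = 0.155, so δp = 5.68.
Q = p − b: δQ = √(δp² + δb²) = √(32.2 + 0.0484) = 5.68
Q = 22.6, so δQ/Q = 5.68/22.6 = 0.251.

0.251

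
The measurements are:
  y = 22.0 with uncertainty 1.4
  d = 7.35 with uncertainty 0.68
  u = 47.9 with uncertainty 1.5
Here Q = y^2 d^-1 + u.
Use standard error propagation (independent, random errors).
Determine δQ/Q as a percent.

Let p = y^2·d^-1 = 65.9. δp/p = √((2·δy/y)² + (-1·δd/d)²) = √(0.0162 + 0.00856) = 0.157, so δp = 10.4.
Q = p + u: δQ = √(δp² + δu²) = √(107 + 2.25) = 10.5
Q = 114, so δQ/Q = 10.5/114 = 0.0920.

9.20%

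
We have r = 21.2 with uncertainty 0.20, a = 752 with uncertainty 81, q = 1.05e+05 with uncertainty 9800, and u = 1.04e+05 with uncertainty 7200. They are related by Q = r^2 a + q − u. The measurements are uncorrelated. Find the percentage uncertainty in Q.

Let p = r^2·a = 3.38e+05. δp/p = √((2·δr/r)² + (1·δa/a)²) = √(0.000356 + 0.0116) = 0.109, so δp = 37000.
Q = p + q − u: δQ = √(δp² + δq² + δu²) = √(1.37e+09 + 9.6e+07 + 5.18e+07) = 38900
Q = 3.39e+05, so δQ/Q = 38900/3.39e+05 = 0.115.

11.5%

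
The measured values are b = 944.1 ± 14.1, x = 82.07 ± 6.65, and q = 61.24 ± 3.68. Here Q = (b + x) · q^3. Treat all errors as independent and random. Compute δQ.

Let u = b + x = 1026. δu = √(δb² + δx²) = √(199 + 44.2) = 15.6, so δu/u = 0.0152.
Q is then a monomial in u, q:
δQ/Q = √((δu/u)² + (3·δq/q)²) = √(0.000231 + 0.0325) = 0.181
Q = 2.357e+08, so δQ = 0.181 × 2.357e+08 = 4.26e+07.

4.26e+07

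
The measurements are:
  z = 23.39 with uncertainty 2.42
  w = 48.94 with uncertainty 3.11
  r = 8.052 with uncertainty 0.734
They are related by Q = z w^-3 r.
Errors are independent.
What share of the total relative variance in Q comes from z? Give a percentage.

(δQ/Q)² = (1·δz/z)² + (-3·δw/w)² + (1·δr/r)²
  z term: (1×0.103)² = 0.0107
  w term: (-3×0.0635)² = 0.0363
  r term: (1×0.0912)² = 0.00831
Total = 0.0554. Share from z = 0.0107/0.0554 = 0.193.

19.3%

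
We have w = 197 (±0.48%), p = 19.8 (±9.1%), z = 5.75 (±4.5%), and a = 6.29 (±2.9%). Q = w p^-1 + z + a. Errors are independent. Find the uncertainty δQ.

Let h = w·p^-1 = 9.95. δh/h = √((1·δw/w)² + (-1·δp/p)²) = √(2.3e-05 + 0.00828) = 0.0911, so δh = 0.907.
Q = h + z + a: δQ = √(δh² + δz² + δa²) = √(0.822 + 0.0670 + 0.0333) = 0.960

0.960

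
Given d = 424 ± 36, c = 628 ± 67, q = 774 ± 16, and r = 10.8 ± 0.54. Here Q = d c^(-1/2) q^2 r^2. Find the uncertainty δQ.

Products/powers → add relative errors in quadrature, weighted by exponent:
  (1·δd/d)² = (1×0.0849)² = 0.00721;  (−½·δc/c)² = (-0.5×0.107)² = 0.00285;  (2·δq/q)² = (2×0.0207)² = 0.00171;  (2·δr/r)² = (2×0.0500)² = 0.0100
δQ/Q = √(0.0218) = 0.148
Q = 1.18e+09, so δQ = 0.148 × 1.18e+09 = 1.74e+08.

1.74e+08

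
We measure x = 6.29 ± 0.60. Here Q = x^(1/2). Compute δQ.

Q ∝ x^(1/2), so δQ/Q = |½| · δx/x = 0.5 × 0.0954 = 0.0477.
Q = 2.51, so δQ = 0.0477 × 2.51 = 0.120.

0.120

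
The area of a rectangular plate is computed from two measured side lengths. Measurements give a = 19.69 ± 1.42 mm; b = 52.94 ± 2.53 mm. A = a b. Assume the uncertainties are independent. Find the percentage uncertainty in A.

8.65%

Products/powers → add relative errors in quadrature, weighted by exponent:
  (1·δa/a)² = (1×0.0721)² = 0.00520;  (1·δb/b)² = (1×0.0478)² = 0.00228
δA/A = √(0.00748) = 0.0865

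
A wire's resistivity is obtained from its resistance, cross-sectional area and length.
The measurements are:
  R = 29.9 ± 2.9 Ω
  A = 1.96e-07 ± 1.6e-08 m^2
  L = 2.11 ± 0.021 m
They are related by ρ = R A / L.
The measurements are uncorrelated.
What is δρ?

Each factor contributes (exponent × relative error)² to (δρ/ρ)²:
  (1·δR/R)² = (1×0.0970)² = 0.00941;  (1·δA/A)² = (1×0.0816)² = 0.00666;  (-1·δL/L)² = (-1×0.00995)² = 9.91e-05
δρ/ρ = √(0.0162) = 0.127
ρ = 2.78e-06 Ω·m, so δρ = 0.127 × 2.78e-06 = 3.53e-07 Ω·m.

3.53e-07 Ω·m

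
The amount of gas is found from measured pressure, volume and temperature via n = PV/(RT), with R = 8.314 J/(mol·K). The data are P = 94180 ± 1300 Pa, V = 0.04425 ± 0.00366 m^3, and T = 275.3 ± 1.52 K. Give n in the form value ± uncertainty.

For a monomial n ∝ P, V, T^-1, fractional errors add in quadrature:
  (1·δP/P)² = (1×0.0138)² = 0.000191;  (1·δV/V)² = (1×0.0827)² = 0.00684;  (-1·δT/T)² = (-1×0.00552)² = 3.05e-05
δn/n = √(0.00706) = 0.0840
n = 1.821 mol, so δn = 0.0840 × 1.821 = 0.153 mol.

1.821 ± 0.153 mol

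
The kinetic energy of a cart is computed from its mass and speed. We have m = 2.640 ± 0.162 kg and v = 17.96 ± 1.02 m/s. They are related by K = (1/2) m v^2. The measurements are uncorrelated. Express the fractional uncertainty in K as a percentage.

12.9%

K is a product of powers, so relative uncertainties combine in quadrature:
  (1·δm/m)² = (1×0.0614)² = 0.00377;  (2·δv/v)² = (2×0.0568)² = 0.0129
δK/K = √(0.0167) = 0.129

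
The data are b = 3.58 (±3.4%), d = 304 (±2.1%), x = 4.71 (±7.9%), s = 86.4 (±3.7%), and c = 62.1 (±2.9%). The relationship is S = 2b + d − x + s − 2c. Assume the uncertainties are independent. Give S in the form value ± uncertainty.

269 ± 8.01

For a sum/difference, combine absolute errors in quadrature:
  (2·δb)² = 0.0593;  (δd)² = 40.8;  (δx)² = 0.138;  (δs)² = 10.2;  (2·δc)² = 13.0
δS = √(64.1) = 8.01
S = 269.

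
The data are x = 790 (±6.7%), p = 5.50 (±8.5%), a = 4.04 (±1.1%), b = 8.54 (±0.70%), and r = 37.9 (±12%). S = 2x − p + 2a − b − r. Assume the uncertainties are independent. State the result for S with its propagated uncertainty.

1540 ± 106

Each term contributes (cᵢ δxᵢ)² to (δS)²:
  (2·δx)² = 11200;  (δp)² = 0.219;  (2·δa)² = 0.00790;  (δb)² = 0.00357;  (δr)² = 20.7
δS = √(11200) = 106
S = 1540.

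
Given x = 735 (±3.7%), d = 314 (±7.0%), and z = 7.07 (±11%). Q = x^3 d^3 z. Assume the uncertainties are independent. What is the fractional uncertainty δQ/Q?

0.262

Each factor contributes (exponent × relative error)² to (δQ/Q)²:
  (3·δx/x)² = (3×0.0370)² = 0.0123;  (3·δd/d)² = (3×0.0700)² = 0.0441;  (1·δz/z)² = (1×0.110)² = 0.0121
δQ/Q = √(0.0685) = 0.262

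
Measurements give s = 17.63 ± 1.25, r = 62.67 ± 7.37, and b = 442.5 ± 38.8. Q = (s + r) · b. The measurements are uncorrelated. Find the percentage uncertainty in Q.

Let u = s + r = 80.30. δu = √(δs² + δr²) = √(1.56 + 54.3) = 7.48, so δu/u = 0.0931.
Q is then a monomial in u, b:
δQ/Q = √((δu/u)² + (1·δb/b)²) = √(0.00867 + 0.00769) = 0.128

12.8%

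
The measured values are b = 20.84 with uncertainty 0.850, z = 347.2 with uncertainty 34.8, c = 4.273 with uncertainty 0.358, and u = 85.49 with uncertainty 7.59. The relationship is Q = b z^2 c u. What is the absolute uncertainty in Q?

2.19e+08

Since Q is a product/quotient, work with relative uncertainties:
  (1·δb/b)² = (1×0.0408)² = 0.00166;  (2·δz/z)² = (2×0.100)² = 0.0402;  (1·δc/c)² = (1×0.0838)² = 0.00702;  (1·δu/u)² = (1×0.0888)² = 0.00788
δQ/Q = √(0.0567) = 0.238
Q = 9.177e+08, so δQ = 0.238 × 9.177e+08 = 2.19e+08.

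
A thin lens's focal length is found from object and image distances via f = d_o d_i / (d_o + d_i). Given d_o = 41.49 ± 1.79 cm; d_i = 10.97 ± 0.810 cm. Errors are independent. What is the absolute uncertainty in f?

0.513 cm

∂f/∂d_o = (d_i/(d_o+d_i))² = 0.0437;  ∂f/∂d_i = (d_o/(d_o+d_i))² = 0.626
δf = √((∂f/∂d_o · δd_o)² + (∂f/∂d_i · δd_i)²) = √(0.00613 + 0.257) = 0.513 cm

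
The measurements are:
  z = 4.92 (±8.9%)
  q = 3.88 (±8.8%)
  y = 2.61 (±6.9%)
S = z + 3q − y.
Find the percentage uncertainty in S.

S is a linear combination, so absolute uncertainties add in quadrature:
  (δz)² = 0.192;  (3·δq)² = 1.05;  (δy)² = 0.0324
δS = √(1.27) = 1.13
S = 14.0, so δS/S = 1.13/14.0 = 0.0809.

8.09%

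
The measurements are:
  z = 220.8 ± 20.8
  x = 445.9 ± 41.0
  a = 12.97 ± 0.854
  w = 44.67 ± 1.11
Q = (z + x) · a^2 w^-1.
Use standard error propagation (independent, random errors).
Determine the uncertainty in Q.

378

Let u = z + x = 666.7. δu = √(δz² + δx²) = √(433 + 1680) = 46.0, so δu/u = 0.0690.
Q is then a monomial in u, a, w:
δQ/Q = √((δu/u)² + (2·δa/a)² + (-1·δw/w)²) = √(0.00476 + 0.0173 + 0.000617) = 0.151
Q = 2511, so δQ = 0.151 × 2511 = 378.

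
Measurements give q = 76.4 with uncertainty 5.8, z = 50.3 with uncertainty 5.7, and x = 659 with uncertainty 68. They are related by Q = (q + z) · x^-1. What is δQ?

Let u = q + z = 127. δu = √(δq² + δz²) = √(33.6 + 32.5) = 8.13, so δu/u = 0.0642.
Q is then a monomial in u, x:
δQ/Q = √((δu/u)² + (-1·δx/x)²) = √(0.00412 + 0.0106) = 0.122
Q = 0.192, so δQ = 0.122 × 0.192 = 0.0234.

0.0234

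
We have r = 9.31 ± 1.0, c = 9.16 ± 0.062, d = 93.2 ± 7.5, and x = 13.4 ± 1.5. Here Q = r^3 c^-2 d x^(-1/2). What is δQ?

82.5

Since Q is a product/quotient, work with relative uncertainties:
  (3·δr/r)² = (3×0.107)² = 0.104;  (-2·δc/c)² = (-2×0.00677)² = 0.000183;  (1·δd/d)² = (1×0.0805)² = 0.00648;  (−½·δx/x)² = (-0.5×0.112)² = 0.00313
δQ/Q = √(0.114) = 0.337
Q = 245, so δQ = 0.337 × 245 = 82.5.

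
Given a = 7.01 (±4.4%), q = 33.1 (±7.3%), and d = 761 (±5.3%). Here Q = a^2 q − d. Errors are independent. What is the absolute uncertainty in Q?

190

Let p = a^2·q = 1630. δp/p = √((2·δa/a)² + (1·δq/q)²) = √(0.00774 + 0.00533) = 0.114, so δp = 186.
Q = p − d: δQ = √(δp² + δd²) = √(34600 + 1630) = 190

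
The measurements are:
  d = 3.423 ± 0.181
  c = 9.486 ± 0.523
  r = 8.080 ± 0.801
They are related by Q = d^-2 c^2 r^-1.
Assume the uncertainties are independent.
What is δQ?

0.173

For a monomial Q ∝ d^-2, c^2, r^-1, fractional errors add in quadrature:
  (-2·δd/d)² = (-2×0.0529)² = 0.0112;  (2·δc/c)² = (2×0.0551)² = 0.0122;  (-1·δr/r)² = (-1×0.0991)² = 0.00983
δQ/Q = √(0.0332) = 0.182
Q = 0.9505, so δQ = 0.182 × 0.9505 = 0.173.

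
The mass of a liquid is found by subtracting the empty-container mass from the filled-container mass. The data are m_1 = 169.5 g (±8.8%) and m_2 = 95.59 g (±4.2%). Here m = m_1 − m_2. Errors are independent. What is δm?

m is a linear combination, so absolute uncertainties add in quadrature:
  (δm_1)² = 222;  (δm_2)² = 16.1
δm = √(239) = 15.4 g

15.4 g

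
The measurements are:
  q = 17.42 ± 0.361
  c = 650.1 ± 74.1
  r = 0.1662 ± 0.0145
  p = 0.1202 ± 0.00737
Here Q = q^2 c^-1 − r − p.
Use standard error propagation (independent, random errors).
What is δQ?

Let w = q^2·c^-1 = 0.4668. δw/w = √((2·δq/q)² + (-1·δc/c)²) = √(0.00172 + 0.0130) = 0.121, so δw = 0.0566.
Q = w − r − p: δQ = √(δw² + δr² + δp²) = √(0.00321 + 0.000210 + 5.43e-05) = 0.0589

0.0589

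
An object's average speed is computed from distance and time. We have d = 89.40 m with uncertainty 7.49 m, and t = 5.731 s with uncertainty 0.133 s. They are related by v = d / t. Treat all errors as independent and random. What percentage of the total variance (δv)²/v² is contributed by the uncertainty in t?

(δv/v)² = (1·δd/d)² + (-1·δt/t)²
  d term: (1×0.0838)² = 0.00702
  t term: (-1×0.0232)² = 0.000539
Total = 0.00756. Share from t = 0.000539/0.00756 = 0.0713.

7.13%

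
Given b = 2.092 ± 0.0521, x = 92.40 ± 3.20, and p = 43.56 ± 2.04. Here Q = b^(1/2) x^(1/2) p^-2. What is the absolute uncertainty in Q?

0.000704

Q is a product of powers, so relative uncertainties combine in quadrature:
  (½·δb/b)² = (0.5×0.0249)² = 0.000155;  (½·δx/x)² = (0.5×0.0346)² = 0.000300;  (-2·δp/p)² = (-2×0.0468)² = 0.00877
δQ/Q = √(0.00923) = 0.0961
Q = 0.007327, so δQ = 0.0961 × 0.007327 = 0.000704.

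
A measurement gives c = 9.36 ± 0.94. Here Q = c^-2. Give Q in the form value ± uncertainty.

0.0114 ± 0.00229

Q ∝ c^-2, so δQ/Q = |-2| · δc/c = 2 × 0.100 = 0.201.
Q = 0.0114, so δQ = 0.201 × 0.0114 = 0.00229.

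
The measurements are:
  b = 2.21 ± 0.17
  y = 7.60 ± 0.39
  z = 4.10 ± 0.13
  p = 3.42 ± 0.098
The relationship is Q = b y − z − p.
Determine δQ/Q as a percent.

Let w = b·y = 16.8. δw/w = √((1·δb/b)² + (1·δy/y)²) = √(0.00592 + 0.00263) = 0.0925, so δw = 1.55.
Q = w − z − p: δQ = √(δw² + δz² + δp²) = √(2.41 + 0.0169 + 0.00960) = 1.56
Q = 9.28, so δQ/Q = 1.56/9.28 = 0.168.

16.8%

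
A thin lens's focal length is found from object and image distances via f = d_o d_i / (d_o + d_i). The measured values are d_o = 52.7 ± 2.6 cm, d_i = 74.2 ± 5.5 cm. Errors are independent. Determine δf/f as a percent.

4.22%

∂f/∂d_o = (d_i/(d_o+d_i))² = 0.342;  ∂f/∂d_i = (d_o/(d_o+d_i))² = 0.172
δf = √((∂f/∂d_o · δd_o)² + (∂f/∂d_i · δd_i)²) = √(0.790 + 0.900) = 1.30 cm
f = 30.8 cm, so δf/f = 1.30/30.8 = 0.0422.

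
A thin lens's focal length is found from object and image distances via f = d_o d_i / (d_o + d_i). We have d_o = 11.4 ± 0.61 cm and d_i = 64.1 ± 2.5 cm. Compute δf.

∂f/∂d_o = (d_i/(d_o+d_i))² = 0.721;  ∂f/∂d_i = (d_o/(d_o+d_i))² = 0.0228
δf = √((∂f/∂d_o · δd_o)² + (∂f/∂d_i · δd_i)²) = √(0.193 + 0.00325) = 0.443 cm

0.443 cm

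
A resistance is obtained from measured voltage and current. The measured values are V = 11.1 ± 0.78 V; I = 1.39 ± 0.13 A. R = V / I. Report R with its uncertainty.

Products/powers → add relative errors in quadrature, weighted by exponent:
  (1·δV/V)² = (1×0.0703)² = 0.00494;  (-1·δI/I)² = (-1×0.0935)² = 0.00875
δR/R = √(0.0137) = 0.117
R = 7.99 Ω, so δR = 0.117 × 7.99 = 0.934 Ω.

7.99 ± 0.934 Ω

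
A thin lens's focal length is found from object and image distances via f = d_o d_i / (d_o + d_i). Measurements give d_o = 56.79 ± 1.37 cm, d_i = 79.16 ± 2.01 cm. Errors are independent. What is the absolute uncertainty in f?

0.582 cm

∂f/∂d_o = (d_i/(d_o+d_i))² = 0.339;  ∂f/∂d_i = (d_o/(d_o+d_i))² = 0.174
δf = √((∂f/∂d_o · δd_o)² + (∂f/∂d_i · δd_i)²) = √(0.216 + 0.123) = 0.582 cm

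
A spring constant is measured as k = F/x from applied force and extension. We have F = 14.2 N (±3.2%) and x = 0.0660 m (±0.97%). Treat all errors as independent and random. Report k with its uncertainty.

For a monomial k ∝ F, x^-1, fractional errors add in quadrature:
  (1·δF/F)² = (1×0.0320)² = 0.00102;  (-1·δx/x)² = (-1×0.00970)² = 9.41e-05
δk/k = √(0.00112) = 0.0334
k = 215 N/m, so δk = 0.0334 × 215 = 7.19 N/m.

215 ± 7.19 N/m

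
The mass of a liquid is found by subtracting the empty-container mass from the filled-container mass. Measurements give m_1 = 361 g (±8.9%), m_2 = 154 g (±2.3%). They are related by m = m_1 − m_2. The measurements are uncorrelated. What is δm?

32.3 g

Absolute uncertainties add in quadrature for a linear combination:
  (δm_1)² = 1030;  (δm_2)² = 12.5
δm = √(1040) = 32.3 g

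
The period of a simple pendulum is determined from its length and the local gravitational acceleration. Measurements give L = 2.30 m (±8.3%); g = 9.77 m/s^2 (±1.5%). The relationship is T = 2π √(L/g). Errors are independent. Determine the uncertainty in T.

0.129 s

Each factor contributes (exponent × relative error)² to (δT/T)²:
  (½·δL/L)² = (0.5×0.0830)² = 0.00172;  (−½·δg/g)² = (-0.5×0.0150)² = 5.62e-05
δT/T = √(0.00178) = 0.0422
T = 3.05 s, so δT = 0.0422 × 3.05 = 0.129 s.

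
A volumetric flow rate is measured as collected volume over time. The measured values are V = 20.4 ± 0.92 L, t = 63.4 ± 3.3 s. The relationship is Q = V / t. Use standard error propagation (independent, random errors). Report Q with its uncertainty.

Relative error in a monomial: (δQ/Q)² = Σ (nᵢ · δxᵢ/xᵢ)².
  (1·δV/V)² = (1×0.0451)² = 0.00203;  (-1·δt/t)² = (-1×0.0521)² = 0.00271
δQ/Q = √(0.00474) = 0.0689
Q = 0.322 L/s, so δQ = 0.0689 × 0.322 = 0.0222 L/s.

0.322 ± 0.0222 L/s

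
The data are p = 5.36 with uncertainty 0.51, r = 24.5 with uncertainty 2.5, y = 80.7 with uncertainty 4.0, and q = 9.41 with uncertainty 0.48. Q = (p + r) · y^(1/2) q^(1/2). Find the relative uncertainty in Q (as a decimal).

0.0926

Let u = p + r = 29.9. δu = √(δp² + δr²) = √(0.260 + 6.25) = 2.55, so δu/u = 0.0854.
Q is then a monomial in u, y, q:
δQ/Q = √((δu/u)² + (½·δy/y)² + (½·δq/q)²) = √(0.00730 + 0.000614 + 0.000650) = 0.0926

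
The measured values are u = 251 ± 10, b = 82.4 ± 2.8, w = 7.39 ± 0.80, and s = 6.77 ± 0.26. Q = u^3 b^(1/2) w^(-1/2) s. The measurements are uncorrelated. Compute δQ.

Products/powers → add relative errors in quadrature, weighted by exponent:
  (3·δu/u)² = (3×0.0398)² = 0.0143;  (½·δb/b)² = (0.5×0.0340)² = 0.000289;  (−½·δw/w)² = (-0.5×0.108)² = 0.00293;  (1·δs/s)² = (1×0.0384)² = 0.00147
δQ/Q = √(0.0190) = 0.138
Q = 3.57e+08, so δQ = 0.138 × 3.57e+08 = 4.92e+07.

4.92e+07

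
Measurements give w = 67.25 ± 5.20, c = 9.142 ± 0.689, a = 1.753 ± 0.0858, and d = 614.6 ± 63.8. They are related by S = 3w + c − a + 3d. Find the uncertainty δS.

192

Each term contributes (cᵢ δxᵢ)² to (δS)²:
  (3·δw)² = 243;  (δc)² = 0.475;  (δa)² = 0.00736;  (3·δd)² = 36600
δS = √(36900) = 192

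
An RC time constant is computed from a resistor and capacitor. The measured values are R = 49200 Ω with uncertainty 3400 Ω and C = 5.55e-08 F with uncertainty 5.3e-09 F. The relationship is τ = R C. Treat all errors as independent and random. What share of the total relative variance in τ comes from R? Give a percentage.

34.4%

(δτ/τ)² = (1·δR/R)² + (1·δC/C)²
  R term: (1×0.0691)² = 0.00478
  C term: (1×0.0955)² = 0.00912
Total = 0.0139. Share from R = 0.00478/0.0139 = 0.344.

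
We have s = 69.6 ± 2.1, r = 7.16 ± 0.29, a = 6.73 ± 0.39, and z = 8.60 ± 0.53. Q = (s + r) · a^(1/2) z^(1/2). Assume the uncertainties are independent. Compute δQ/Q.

0.0505

Let u = s + r = 76.8. δu = √(δs² + δr²) = √(4.41 + 0.0841) = 2.12, so δu/u = 0.0276.
Q is then a monomial in u, a, z:
δQ/Q = √((δu/u)² + (½·δa/a)² + (½·δz/z)²) = √(0.000763 + 0.000840 + 0.000949) = 0.0505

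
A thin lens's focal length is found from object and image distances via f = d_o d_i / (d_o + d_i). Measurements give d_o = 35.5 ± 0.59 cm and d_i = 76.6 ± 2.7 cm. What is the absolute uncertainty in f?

∂f/∂d_o = (d_i/(d_o+d_i))² = 0.467;  ∂f/∂d_i = (d_o/(d_o+d_i))² = 0.100
δf = √((∂f/∂d_o · δd_o)² + (∂f/∂d_i · δd_i)²) = √(0.0759 + 0.0733) = 0.386 cm

0.386 cm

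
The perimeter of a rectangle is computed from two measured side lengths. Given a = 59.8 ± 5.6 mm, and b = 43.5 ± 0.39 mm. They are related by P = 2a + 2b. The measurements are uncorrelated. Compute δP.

11.2 mm

For a sum/difference, combine absolute errors in quadrature:
  (2·δa)² = 125;  (2·δb)² = 0.608
δP = √(126) = 11.2 mm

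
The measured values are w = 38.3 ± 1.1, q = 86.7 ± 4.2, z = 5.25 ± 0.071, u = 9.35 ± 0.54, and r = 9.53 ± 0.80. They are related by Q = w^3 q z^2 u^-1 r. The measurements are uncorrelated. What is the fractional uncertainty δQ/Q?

Q is a product of powers, so relative uncertainties combine in quadrature:
  (3·δw/w)² = (3×0.0287)² = 0.00742;  (1·δq/q)² = (1×0.0484)² = 0.00235;  (2·δz/z)² = (2×0.0135)² = 0.000732;  (-1·δu/u)² = (-1×0.0578)² = 0.00334;  (1·δr/r)² = (1×0.0839)² = 0.00705
δQ/Q = √(0.0209) = 0.145

0.145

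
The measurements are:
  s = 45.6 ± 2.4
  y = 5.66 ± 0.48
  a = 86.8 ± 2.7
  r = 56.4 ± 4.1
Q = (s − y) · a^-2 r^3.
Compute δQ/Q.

0.235

Let u = s − y = 39.9. δu = √(δs² + δy²) = √(5.76 + 0.230) = 2.45, so δu/u = 0.0613.
Q is then a monomial in u, a, r:
δQ/Q = √((δu/u)² + (-2·δa/a)² + (3·δr/r)²) = √(0.00376 + 0.00387 + 0.0476) = 0.235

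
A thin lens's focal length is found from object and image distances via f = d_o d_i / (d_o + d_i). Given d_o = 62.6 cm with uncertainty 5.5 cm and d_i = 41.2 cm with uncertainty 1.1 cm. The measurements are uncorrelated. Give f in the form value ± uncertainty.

∂f/∂d_o = (d_i/(d_o+d_i))² = 0.158;  ∂f/∂d_i = (d_o/(d_o+d_i))² = 0.364
δf = √((∂f/∂d_o · δd_o)² + (∂f/∂d_i · δd_i)²) = √(0.751 + 0.160) = 0.954 cm
f = 24.8 cm.

24.8 ± 0.954 cm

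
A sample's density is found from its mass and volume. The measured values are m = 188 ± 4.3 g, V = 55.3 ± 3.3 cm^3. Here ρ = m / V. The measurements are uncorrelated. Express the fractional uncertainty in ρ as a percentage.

For a monomial ρ ∝ m, V^-1, fractional errors add in quadrature:
  (1·δm/m)² = (1×0.0229)² = 0.000523;  (-1·δV/V)² = (-1×0.0597)² = 0.00356
δρ/ρ = √(0.00408) = 0.0639

6.39%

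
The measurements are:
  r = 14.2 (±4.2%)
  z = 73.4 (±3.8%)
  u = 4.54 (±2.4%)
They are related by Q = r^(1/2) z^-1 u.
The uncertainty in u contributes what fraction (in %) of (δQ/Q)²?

23.4%

(δQ/Q)² = (½·δr/r)² + (-1·δz/z)² + (1·δu/u)²
  r term: (0.5×0.0420)² = 0.000441
  z term: (-1×0.0380)² = 0.00144
  u term: (1×0.0240)² = 0.000576
Total = 0.00246. Share from u = 0.000576/0.00246 = 0.234.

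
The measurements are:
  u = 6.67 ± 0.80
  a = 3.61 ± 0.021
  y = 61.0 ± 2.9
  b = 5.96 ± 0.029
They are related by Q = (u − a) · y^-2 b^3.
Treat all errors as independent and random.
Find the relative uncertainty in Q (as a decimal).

Let w = u − a = 3.06. δw = √(δu² + δa²) = √(0.640 + 0.000441) = 0.800, so δw/w = 0.262.
Q is then a monomial in w, y, b:
δQ/Q = √((δw/w)² + (-2·δy/y)² + (3·δb/b)²) = √(0.0684 + 0.00904 + 0.000213) = 0.279

0.279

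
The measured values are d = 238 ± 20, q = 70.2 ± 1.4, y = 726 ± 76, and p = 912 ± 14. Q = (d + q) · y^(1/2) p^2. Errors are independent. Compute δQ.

6.14e+08

Let u = d + q = 308. δu = √(δd² + δq²) = √(400 + 1.96) = 20.0, so δu/u = 0.0651.
Q is then a monomial in u, y, p:
δQ/Q = √((δu/u)² + (½·δy/y)² + (2·δp/p)²) = √(0.00423 + 0.00274 + 0.000943) = 0.0890
Q = 6.91e+09, so δQ = 0.0890 × 6.91e+09 = 6.14e+08.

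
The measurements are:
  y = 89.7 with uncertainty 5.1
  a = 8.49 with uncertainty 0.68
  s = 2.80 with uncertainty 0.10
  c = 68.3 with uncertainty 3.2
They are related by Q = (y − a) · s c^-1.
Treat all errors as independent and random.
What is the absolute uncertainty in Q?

Let u = y − a = 81.2. δu = √(δy² + δa²) = √(26.0 + 0.462) = 5.15, so δu/u = 0.0634.
Q is then a monomial in u, s, c:
δQ/Q = √((δu/u)² + (1·δs/s)² + (-1·δc/c)²) = √(0.00401 + 0.00128 + 0.00220) = 0.0865
Q = 3.33, so δQ = 0.0865 × 3.33 = 0.288.

0.288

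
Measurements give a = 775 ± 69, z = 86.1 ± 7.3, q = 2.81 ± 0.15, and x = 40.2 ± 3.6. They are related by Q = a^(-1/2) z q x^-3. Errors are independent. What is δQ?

3.88e-05

Products/powers → add relative errors in quadrature, weighted by exponent:
  (−½·δa/a)² = (-0.5×0.0890)² = 0.00198;  (1·δz/z)² = (1×0.0848)² = 0.00719;  (1·δq/q)² = (1×0.0534)² = 0.00285;  (-3·δx/x)² = (-3×0.0896)² = 0.0722
δQ/Q = √(0.0842) = 0.290
Q = 0.000134, so δQ = 0.290 × 0.000134 = 3.88e-05.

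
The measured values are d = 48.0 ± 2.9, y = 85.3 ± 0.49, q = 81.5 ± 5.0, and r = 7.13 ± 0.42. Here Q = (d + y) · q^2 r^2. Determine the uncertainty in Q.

7.72e+06

Let u = d + y = 133. δu = √(δd² + δy²) = √(8.41 + 0.240) = 2.94, so δu/u = 0.0221.
Q is then a monomial in u, q, r:
δQ/Q = √((δu/u)² + (2·δq/q)² + (2·δr/r)²) = √(0.000487 + 0.0151 + 0.0139) = 0.172
Q = 4.5e+07, so δQ = 0.172 × 4.5e+07 = 7.72e+06.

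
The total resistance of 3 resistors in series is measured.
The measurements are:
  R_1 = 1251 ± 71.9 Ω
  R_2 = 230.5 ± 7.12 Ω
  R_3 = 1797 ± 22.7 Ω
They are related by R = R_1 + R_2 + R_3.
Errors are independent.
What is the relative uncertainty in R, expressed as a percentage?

Sums and differences: (δR)² = Σ (cᵢ δxᵢ)².
  (δR_1)² = 5170;  (δR_2)² = 50.7;  (δR_3)² = 515
δR = √(5740) = 75.7 Ω
R = 3278 Ω, so δR/R = 75.7/3278 = 0.0231.

2.31%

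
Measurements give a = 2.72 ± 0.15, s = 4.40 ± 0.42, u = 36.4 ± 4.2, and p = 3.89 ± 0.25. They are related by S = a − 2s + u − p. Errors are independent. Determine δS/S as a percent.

For a sum/difference, combine absolute errors in quadrature:
  (δa)² = 0.0225;  (2·δs)² = 0.706;  (δu)² = 17.6;  (δp)² = 0.0625
δS = √(18.4) = 4.29
S = 26.4, so δS/S = 4.29/26.4 = 0.162.

16.2%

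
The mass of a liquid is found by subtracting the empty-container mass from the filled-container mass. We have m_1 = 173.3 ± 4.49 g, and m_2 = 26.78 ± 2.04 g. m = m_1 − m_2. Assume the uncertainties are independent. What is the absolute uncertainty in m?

4.93 g

Absolute uncertainties add in quadrature for a linear combination:
  (δm_1)² = 20.2;  (δm_2)² = 4.16
δm = √(24.3) = 4.93 g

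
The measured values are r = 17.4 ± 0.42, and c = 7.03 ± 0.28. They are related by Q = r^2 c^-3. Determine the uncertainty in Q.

Since Q is a product/quotient, work with relative uncertainties:
  (2·δr/r)² = (2×0.0241)² = 0.00233;  (-3·δc/c)² = (-3×0.0398)² = 0.0143
δQ/Q = √(0.0166) = 0.129
Q = 0.871, so δQ = 0.129 × 0.871 = 0.112.

0.112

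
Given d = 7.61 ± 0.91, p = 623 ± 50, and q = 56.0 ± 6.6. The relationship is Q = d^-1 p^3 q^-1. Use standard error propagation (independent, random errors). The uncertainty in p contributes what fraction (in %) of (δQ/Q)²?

(δQ/Q)² = (-1·δd/d)² + (3·δp/p)² + (-1·δq/q)²
  d term: (-1×0.120)² = 0.0143
  p term: (3×0.0803)² = 0.0580
  q term: (-1×0.118)² = 0.0139
Total = 0.0862. Share from p = 0.0580/0.0862 = 0.673.

67.3%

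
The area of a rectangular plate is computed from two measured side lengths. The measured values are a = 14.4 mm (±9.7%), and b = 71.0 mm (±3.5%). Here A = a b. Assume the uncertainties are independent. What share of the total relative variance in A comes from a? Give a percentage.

(δA/A)² = (1·δa/a)² + (1·δb/b)²
  a term: (1×0.0970)² = 0.00941
  b term: (1×0.0350)² = 0.00123
Total = 0.0106. Share from a = 0.00941/0.0106 = 0.885.

88.5%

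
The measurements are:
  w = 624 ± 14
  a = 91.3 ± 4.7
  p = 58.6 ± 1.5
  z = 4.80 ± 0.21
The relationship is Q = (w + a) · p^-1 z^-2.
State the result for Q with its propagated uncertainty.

0.530 ± 0.0495

Let u = w + a = 715. δu = √(δw² + δa²) = √(196 + 22.1) = 14.8, so δu/u = 0.0206.
Q is then a monomial in u, p, z:
δQ/Q = √((δu/u)² + (-1·δp/p)² + (-2·δz/z)²) = √(0.000426 + 0.000655 + 0.00766) = 0.0935
Q = 0.530, so δQ = 0.0935 × 0.530 = 0.0495.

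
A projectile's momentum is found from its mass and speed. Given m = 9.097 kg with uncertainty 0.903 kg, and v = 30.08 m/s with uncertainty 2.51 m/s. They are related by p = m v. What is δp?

35.5 kg·m/s

p is a product of powers, so relative uncertainties combine in quadrature:
  (1·δm/m)² = (1×0.0993)² = 0.00985;  (1·δv/v)² = (1×0.0834)² = 0.00696
δp/p = √(0.0168) = 0.130
p = 273.6 kg·m/s, so δp = 0.130 × 273.6 = 35.5 kg·m/s.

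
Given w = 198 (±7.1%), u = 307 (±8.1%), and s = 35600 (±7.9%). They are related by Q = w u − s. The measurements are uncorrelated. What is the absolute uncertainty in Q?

Let p = w·u = 60800. δp/p = √((1·δw/w)² + (1·δu/u)²) = √(0.00504 + 0.00656) = 0.108, so δp = 6550.
Q = p − s: δQ = √(δp² + δs²) = √(4.29e+07 + 7.91e+06) = 7130

7130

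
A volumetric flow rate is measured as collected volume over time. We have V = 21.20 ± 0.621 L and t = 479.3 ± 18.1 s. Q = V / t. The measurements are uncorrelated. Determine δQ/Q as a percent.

4.78%

Since Q is a product/quotient, work with relative uncertainties:
  (1·δV/V)² = (1×0.0293)² = 0.000858;  (-1·δt/t)² = (-1×0.0378)² = 0.00143
δQ/Q = √(0.00228) = 0.0478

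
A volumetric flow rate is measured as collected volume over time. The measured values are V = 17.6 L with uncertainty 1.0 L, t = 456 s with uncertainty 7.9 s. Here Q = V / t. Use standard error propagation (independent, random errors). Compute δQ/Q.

0.0594

For a monomial Q ∝ V, t^-1, fractional errors add in quadrature:
  (1·δV/V)² = (1×0.0568)² = 0.00323;  (-1·δt/t)² = (-1×0.0173)² = 0.000300
δQ/Q = √(0.00353) = 0.0594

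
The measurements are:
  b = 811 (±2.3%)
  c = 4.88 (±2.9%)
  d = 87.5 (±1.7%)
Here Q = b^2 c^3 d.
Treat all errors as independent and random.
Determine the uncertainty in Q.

6.68e+08

Relative error in a monomial: (δQ/Q)² = Σ (nᵢ · δxᵢ/xᵢ)².
  (2·δb/b)² = (2×0.0230)² = 0.00212;  (3·δc/c)² = (3×0.0290)² = 0.00757;  (1·δd/d)² = (1×0.0170)² = 0.000289
δQ/Q = √(0.00997) = 0.0999
Q = 6.69e+09, so δQ = 0.0999 × 6.69e+09 = 6.68e+08.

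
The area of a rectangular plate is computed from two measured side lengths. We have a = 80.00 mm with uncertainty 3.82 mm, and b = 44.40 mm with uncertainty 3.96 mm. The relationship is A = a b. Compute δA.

For a monomial A ∝ a, b, fractional errors add in quadrature:
  (1·δa/a)² = (1×0.0478)² = 0.00228;  (1·δb/b)² = (1×0.0892)² = 0.00795
δA/A = √(0.0102) = 0.101
A = 3552 mm^2, so δA = 0.101 × 3552 = 359 mm^2.

359 mm^2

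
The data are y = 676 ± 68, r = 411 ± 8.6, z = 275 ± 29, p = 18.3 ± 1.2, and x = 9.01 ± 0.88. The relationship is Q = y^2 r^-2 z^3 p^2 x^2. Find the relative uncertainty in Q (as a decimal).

Q is a product of powers, so relative uncertainties combine in quadrature:
  (2·δy/y)² = (2×0.101)² = 0.0405;  (-2·δr/r)² = (-2×0.0209)² = 0.00175;  (3·δz/z)² = (3×0.105)² = 0.100;  (2·δp/p)² = (2×0.0656)² = 0.0172;  (2·δx/x)² = (2×0.0977)² = 0.0382
δQ/Q = √(0.198) = 0.445

0.445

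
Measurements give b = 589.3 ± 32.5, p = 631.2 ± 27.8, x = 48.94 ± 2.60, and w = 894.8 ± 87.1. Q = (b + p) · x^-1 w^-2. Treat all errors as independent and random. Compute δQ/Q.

Let u = b + p = 1220. δu = √(δb² + δp²) = √(1060 + 773) = 42.8, so δu/u = 0.0350.
Q is then a monomial in u, x, w:
δQ/Q = √((δu/u)² + (-1·δx/x)² + (-2·δw/w)²) = √(0.00123 + 0.00282 + 0.0379) = 0.205

0.205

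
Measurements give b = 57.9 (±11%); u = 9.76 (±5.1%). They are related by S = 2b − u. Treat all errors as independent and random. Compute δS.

S is a linear combination, so absolute uncertainties add in quadrature:
  (2·δb)² = 162;  (δu)² = 0.248
δS = √(163) = 12.7

12.7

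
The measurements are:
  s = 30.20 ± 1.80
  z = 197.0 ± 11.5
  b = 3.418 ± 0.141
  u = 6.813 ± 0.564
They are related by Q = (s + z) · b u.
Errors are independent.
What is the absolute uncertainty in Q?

Let w = s + z = 227.2. δw = √(δs² + δz²) = √(3.24 + 132) = 11.6, so δw/w = 0.0512.
Q is then a monomial in w, b, u:
δQ/Q = √((δw/w)² + (1·δb/b)² + (1·δu/u)²) = √(0.00262 + 0.00170 + 0.00685) = 0.106
Q = 5291, so δQ = 0.106 × 5291 = 559.

559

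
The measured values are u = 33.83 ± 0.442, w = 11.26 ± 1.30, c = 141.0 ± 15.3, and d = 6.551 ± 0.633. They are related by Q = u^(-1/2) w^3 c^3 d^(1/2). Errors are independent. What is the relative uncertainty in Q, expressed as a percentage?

Each factor contributes (exponent × relative error)² to (δQ/Q)²:
  (−½·δu/u)² = (-0.5×0.0131)² = 4.27e-05;  (3·δw/w)² = (3×0.115)² = 0.120;  (3·δc/c)² = (3×0.109)² = 0.106;  (½·δd/d)² = (0.5×0.0966)² = 0.00233
δQ/Q = √(0.228) = 0.478

47.8%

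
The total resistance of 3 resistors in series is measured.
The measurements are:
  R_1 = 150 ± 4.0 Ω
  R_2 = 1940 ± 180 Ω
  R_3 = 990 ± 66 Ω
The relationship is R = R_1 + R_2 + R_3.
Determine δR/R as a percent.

R is a linear combination, so absolute uncertainties add in quadrature:
  (δR_1)² = 16.0;  (δR_2)² = 32400;  (δR_3)² = 4360
δR = √(36800) = 192 Ω
R = 3080 Ω, so δR/R = 192/3080 = 0.0623.

6.23%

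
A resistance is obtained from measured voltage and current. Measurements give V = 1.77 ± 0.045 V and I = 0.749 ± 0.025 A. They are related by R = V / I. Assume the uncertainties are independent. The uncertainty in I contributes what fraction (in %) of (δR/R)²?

(δR/R)² = (1·δV/V)² + (-1·δI/I)²
  V term: (1×0.0254)² = 0.000646
  I term: (-1×0.0334)² = 0.00111
Total = 0.00176. Share from I = 0.00111/0.00176 = 0.633.

63.3%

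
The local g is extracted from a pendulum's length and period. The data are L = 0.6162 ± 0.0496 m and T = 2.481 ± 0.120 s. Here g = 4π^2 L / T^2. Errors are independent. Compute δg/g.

Since g is a product/quotient, work with relative uncertainties:
  (1·δL/L)² = (1×0.0805)² = 0.00648;  (-2·δT/T)² = (-2×0.0484)² = 0.00936
δg/g = √(0.0158) = 0.126

0.126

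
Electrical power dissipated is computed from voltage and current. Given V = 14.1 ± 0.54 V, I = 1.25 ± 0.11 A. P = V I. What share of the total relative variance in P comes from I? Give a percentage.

84.1%

(δP/P)² = (1·δV/V)² + (1·δI/I)²
  V term: (1×0.0383)² = 0.00147
  I term: (1×0.0880)² = 0.00774
Total = 0.00921. Share from I = 0.00774/0.00921 = 0.841.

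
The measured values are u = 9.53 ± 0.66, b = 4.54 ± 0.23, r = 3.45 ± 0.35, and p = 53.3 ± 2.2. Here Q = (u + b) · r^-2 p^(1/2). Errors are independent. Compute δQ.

1.81

Let w = u + b = 14.1. δw = √(δu² + δb²) = √(0.436 + 0.0529) = 0.699, so δw/w = 0.0497.
Q is then a monomial in w, r, p:
δQ/Q = √((δw/w)² + (-2·δr/r)² + (½·δp/p)²) = √(0.00247 + 0.0412 + 0.000426) = 0.210
Q = 8.63, so δQ = 0.210 × 8.63 = 1.81.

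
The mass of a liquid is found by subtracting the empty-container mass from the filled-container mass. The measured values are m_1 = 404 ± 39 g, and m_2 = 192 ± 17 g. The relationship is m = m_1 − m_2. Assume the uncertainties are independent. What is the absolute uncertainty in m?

42.5 g

m is a linear combination, so absolute uncertainties add in quadrature:
  (δm_1)² = 1520;  (δm_2)² = 289
δm = √(1810) = 42.5 g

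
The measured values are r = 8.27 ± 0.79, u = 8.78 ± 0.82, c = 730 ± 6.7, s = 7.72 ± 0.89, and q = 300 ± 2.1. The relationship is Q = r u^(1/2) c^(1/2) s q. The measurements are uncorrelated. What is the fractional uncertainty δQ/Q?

0.157

Products/powers → add relative errors in quadrature, weighted by exponent:
  (1·δr/r)² = (1×0.0955)² = 0.00913;  (½·δu/u)² = (0.5×0.0934)² = 0.00218;  (½·δc/c)² = (0.5×0.00918)² = 2.11e-05;  (1·δs/s)² = (1×0.115)² = 0.0133;  (1·δq/q)² = (1×0.00700)² = 4.9e-05
δQ/Q = √(0.0247) = 0.157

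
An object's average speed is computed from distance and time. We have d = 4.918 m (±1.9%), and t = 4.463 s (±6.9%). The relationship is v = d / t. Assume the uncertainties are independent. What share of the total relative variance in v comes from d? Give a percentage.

7.05%

(δv/v)² = (1·δd/d)² + (-1·δt/t)²
  d term: (1×0.0190)² = 0.000361
  t term: (-1×0.0690)² = 0.00476
Total = 0.00512. Share from d = 0.000361/0.00512 = 0.0705.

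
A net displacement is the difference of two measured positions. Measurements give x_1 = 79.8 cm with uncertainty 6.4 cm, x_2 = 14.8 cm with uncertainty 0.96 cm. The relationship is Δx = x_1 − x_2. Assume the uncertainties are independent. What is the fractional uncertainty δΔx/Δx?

For a sum/difference, combine absolute errors in quadrature:
  (δx_1)² = 41.0;  (δx_2)² = 0.922
δΔx = √(41.9) = 6.47 cm
Δx = 65.0 cm, so δΔx/Δx = 6.47/65.0 = 0.0996.

0.0996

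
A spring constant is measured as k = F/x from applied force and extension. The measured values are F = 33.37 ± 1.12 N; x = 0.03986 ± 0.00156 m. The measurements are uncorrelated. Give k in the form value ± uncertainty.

837.2 ± 43.2 N/m

k is a product of powers, so relative uncertainties combine in quadrature:
  (1·δF/F)² = (1×0.0336)² = 0.00113;  (-1·δx/x)² = (-1×0.0391)² = 0.00153
δk/k = √(0.00266) = 0.0516
k = 837.2 N/m, so δk = 0.0516 × 837.2 = 43.2 N/m.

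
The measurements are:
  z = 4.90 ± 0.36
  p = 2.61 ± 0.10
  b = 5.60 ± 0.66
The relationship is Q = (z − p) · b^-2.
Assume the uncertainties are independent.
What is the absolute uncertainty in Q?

Let u = z − p = 2.29. δu = √(δz² + δp²) = √(0.130 + 0.0100) = 0.374, so δu/u = 0.163.
Q is then a monomial in u, b:
δQ/Q = √((δu/u)² + (-2·δb/b)²) = √(0.0266 + 0.0556) = 0.287
Q = 0.0730, so δQ = 0.287 × 0.0730 = 0.0209.

0.0209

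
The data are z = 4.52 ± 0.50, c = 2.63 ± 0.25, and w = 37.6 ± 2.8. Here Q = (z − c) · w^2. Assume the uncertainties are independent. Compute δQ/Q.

0.331

Let u = z − c = 1.89. δu = √(δz² + δc²) = √(0.250 + 0.0625) = 0.559, so δu/u = 0.296.
Q is then a monomial in u, w:
δQ/Q = √((δu/u)² + (2·δw/w)²) = √(0.0875 + 0.0222) = 0.331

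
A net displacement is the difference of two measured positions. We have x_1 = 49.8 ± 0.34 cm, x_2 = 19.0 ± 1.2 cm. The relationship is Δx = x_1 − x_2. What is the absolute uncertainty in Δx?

For a sum/difference, combine absolute errors in quadrature:
  (δx_1)² = 0.116;  (δx_2)² = 1.44
δΔx = √(1.56) = 1.25 cm

1.25 cm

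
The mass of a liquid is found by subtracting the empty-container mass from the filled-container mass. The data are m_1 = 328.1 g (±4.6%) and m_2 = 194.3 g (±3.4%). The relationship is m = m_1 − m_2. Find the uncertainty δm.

16.5 g

For a sum/difference, combine absolute errors in quadrature:
  (δm_1)² = 228;  (δm_2)² = 43.6
δm = √(271) = 16.5 g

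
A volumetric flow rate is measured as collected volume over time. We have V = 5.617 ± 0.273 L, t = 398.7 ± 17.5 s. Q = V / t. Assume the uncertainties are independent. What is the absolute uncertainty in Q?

Each factor contributes (exponent × relative error)² to (δQ/Q)²:
  (1·δV/V)² = (1×0.0486)² = 0.00236;  (-1·δt/t)² = (-1×0.0439)² = 0.00193
δQ/Q = √(0.00429) = 0.0655
Q = 0.01409 L/s, so δQ = 0.0655 × 0.01409 = 0.000923 L/s.

0.000923 L/s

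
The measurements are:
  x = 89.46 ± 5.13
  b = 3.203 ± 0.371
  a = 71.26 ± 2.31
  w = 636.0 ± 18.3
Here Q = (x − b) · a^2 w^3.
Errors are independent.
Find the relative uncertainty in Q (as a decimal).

Let u = x − b = 86.26. δu = √(δx² + δb²) = √(26.3 + 0.138) = 5.14, so δu/u = 0.0596.
Q is then a monomial in u, a, w:
δQ/Q = √((δu/u)² + (2·δa/a)² + (3·δw/w)²) = √(0.00356 + 0.00420 + 0.00745) = 0.123

0.123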